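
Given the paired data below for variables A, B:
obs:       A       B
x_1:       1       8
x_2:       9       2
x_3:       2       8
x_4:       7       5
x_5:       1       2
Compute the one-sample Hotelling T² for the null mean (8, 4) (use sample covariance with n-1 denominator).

Step 1 — sample mean vector:
  mean(A) = (1 + 9 + 2 + 7 + 1) / 5 = 20/5 = 4
  mean(B) = (8 + 2 + 8 + 5 + 2) / 5 = 25/5 = 5
  x̄ = (4, 5),  deviation x̄ - mu_0 = (4, 5) - (8, 4) = (-4, 1).

Step 2 — sample covariance matrix, S[i,j] = (1/(n-1)) · Σ_k (x_{k,i} - mean_i) · (x_{k,j} - mean_j), divisor n-1 = 4:
  S[A,A] = ((-3)·(-3) + (5)·(5) + (-2)·(-2) + (3)·(3) + (-3)·(-3)) / 4 = 56/4 = 14
  S[A,B] = ((-3)·(3) + (5)·(-3) + (-2)·(3) + (3)·(0) + (-3)·(-3)) / 4 = -21/4 = -5.25
  S[B,B] = ((3)·(3) + (-3)·(-3) + (3)·(3) + (0)·(0) + (-3)·(-3)) / 4 = 36/4 = 9
  S = [[14, -5.25],
 [-5.25, 9]].

Step 3 — invert S. det(S) = 14·9 - (-5.25)² = 98.4375.
  S^{-1} = (1/det) · [[d, -b], [-b, a]] = [[0.0914, 0.0533],
 [0.0533, 0.1422]].

Step 4 — quadratic form (x̄ - mu_0)^T · S^{-1} · (x̄ - mu_0):
  S^{-1} · (x̄ - mu_0) = (-0.3124, -0.0711),
  (x̄ - mu_0)^T · [...] = (-4)·(-0.3124) + (1)·(-0.0711) = 1.1784.

Step 5 — scale by n: T² = 5 · 1.1784 = 5.8921.

T² ≈ 5.8921


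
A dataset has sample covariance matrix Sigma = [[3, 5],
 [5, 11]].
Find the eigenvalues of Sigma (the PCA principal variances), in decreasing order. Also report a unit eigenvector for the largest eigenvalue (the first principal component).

Step 1 — characteristic polynomial of 2×2 Sigma:
  det(Sigma - λI) = λ² - trace · λ + det = 0.
  trace = 3 + 11 = 14, det = 3·11 - (5)² = 8.
Step 2 — discriminant:
  Δ = trace² - 4·det = 196 - 32 = 164.
Step 3 — eigenvalues:
  λ = (trace ± √Δ)/2 = (14 ± 12.8062)/2,
  λ_1 = 13.4031,  λ_2 = 0.5969.

Step 4 — unit eigenvector for λ_1: solve (Sigma - λ_1 I)v = 0. First row:
  (3 - 13.4031)·v_x + (5)·v_y = 0, i.e. (-10.4031)·v_x + (5)·v_y = 0,
  so v ∝ (b, λ_1 - a) = (5, 10.4031) = u.
  ||u|| = √((5)² + (10.4031)²) = √(133.225) ≈ 11.5423,
  v_1 = u/||u|| ≈ (0.4332, 0.9013) (||v_1|| = 1).

λ_1 = 13.4031,  λ_2 = 0.5969;  v_1 ≈ (0.4332, 0.9013)


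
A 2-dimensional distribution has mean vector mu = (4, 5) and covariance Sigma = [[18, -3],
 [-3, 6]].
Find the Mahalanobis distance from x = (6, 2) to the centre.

Step 1 — centre the observation: (x - mu) = (2, -3).

Step 2 — invert Sigma. det(Sigma) = 18·6 - (-3)² = 99.
  Sigma^{-1} = (1/det) · [[d, -b], [-b, a]] = [[0.0606, 0.0303],
 [0.0303, 0.1818]].

Step 3 — form the quadratic (x - mu)^T · Sigma^{-1} · (x - mu):
  Sigma^{-1} · (x - mu) = (0.0303, -0.4848).
  (x - mu)^T · [Sigma^{-1} · (x - mu)] = (2)·(0.0303) + (-3)·(-0.4848) = 1.5152.

Step 4 — take square root: d = √(1.5152) ≈ 1.2309.

d(x, mu) = √(1.5152) ≈ 1.2309


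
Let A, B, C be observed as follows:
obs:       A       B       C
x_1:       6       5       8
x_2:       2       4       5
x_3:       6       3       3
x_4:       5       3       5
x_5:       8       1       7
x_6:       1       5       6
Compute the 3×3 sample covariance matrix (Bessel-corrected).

Step 1 — column means:
  mean(A) = (6 + 2 + 6 + 5 + 8 + 1) / 6 = 28/6 = 4.6667
  mean(B) = (5 + 4 + 3 + 3 + 1 + 5) / 6 = 21/6 = 3.5
  mean(C) = (8 + 5 + 3 + 5 + 7 + 6) / 6 = 34/6 = 5.6667

Step 2 — sample covariance S[i,j] = (1/(n-1)) · Σ_k (x_{k,i} - mean_i) · (x_{k,j} - mean_j), with n-1 = 5.
  S[A,A] = ((1.3333)·(1.3333) + (-2.6667)·(-2.6667) + (1.3333)·(1.3333) + (0.3333)·(0.3333) + (3.3333)·(3.3333) + (-3.6667)·(-3.6667)) / 5 = 35.3333/5 = 7.0667
  S[A,B] = ((1.3333)·(1.5) + (-2.6667)·(0.5) + (1.3333)·(-0.5) + (0.3333)·(-0.5) + (3.3333)·(-2.5) + (-3.6667)·(1.5)) / 5 = -14/5 = -2.8
  S[A,C] = ((1.3333)·(2.3333) + (-2.6667)·(-0.6667) + (1.3333)·(-2.6667) + (0.3333)·(-0.6667) + (3.3333)·(1.3333) + (-3.6667)·(0.3333)) / 5 = 4.3333/5 = 0.8667
  S[B,B] = ((1.5)·(1.5) + (0.5)·(0.5) + (-0.5)·(-0.5) + (-0.5)·(-0.5) + (-2.5)·(-2.5) + (1.5)·(1.5)) / 5 = 11.5/5 = 2.3
  S[B,C] = ((1.5)·(2.3333) + (0.5)·(-0.6667) + (-0.5)·(-2.6667) + (-0.5)·(-0.6667) + (-2.5)·(1.3333) + (1.5)·(0.3333)) / 5 = 2/5 = 0.4
  S[C,C] = ((2.3333)·(2.3333) + (-0.6667)·(-0.6667) + (-2.6667)·(-2.6667) + (-0.6667)·(-0.6667) + (1.3333)·(1.3333) + (0.3333)·(0.3333)) / 5 = 15.3333/5 = 3.0667

S is symmetric (S[j,i] = S[i,j]). Assembling:

S = [[7.0667, -2.8, 0.8667],
 [-2.8, 2.3, 0.4],
 [0.8667, 0.4, 3.0667]]


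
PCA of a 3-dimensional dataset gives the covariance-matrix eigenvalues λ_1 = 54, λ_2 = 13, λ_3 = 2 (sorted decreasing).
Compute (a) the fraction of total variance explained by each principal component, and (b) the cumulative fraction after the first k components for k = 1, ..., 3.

Step 1 — total variance = trace(Sigma) = Σ λ_i = 54 + 13 + 2 = 69.

Step 2 — fraction explained by component i = λ_i / Σ λ:
  PC1: 54/69 = 0.7826
  PC2: 13/69 = 0.1884
  PC3: 2/69 = 0.029

Step 3 — cumulative fraction after k components = (λ_1 + ... + λ_k) / Σ λ:
  k = 1: 54/69 = 0.7826
  k = 2: (54 + 13)/69 = 67/69 = 0.971
  k = 3: (54 + 13 + 2)/69 = 69/69 = 1

Summary (fraction, with percent):

explained: PC1 0.7826 (78.26%), PC2 0.1884 (18.84%), PC3 0.029 (2.9%);  cumulative: 0.7826, 0.971, 1


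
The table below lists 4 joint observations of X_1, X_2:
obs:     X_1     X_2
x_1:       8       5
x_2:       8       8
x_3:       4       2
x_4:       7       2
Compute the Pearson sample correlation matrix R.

Step 1 — column means:
  mean(X_1) = (8 + 8 + 4 + 7) / 4 = 27/4 = 6.75
  mean(X_2) = (5 + 8 + 2 + 2) / 4 = 17/4 = 4.25

Step 2 — sample variances and covariances s[i,j] = (1/(n-1)) · Σ_k (x_{k,i} - mean_i) · (x_{k,j} - mean_j), with n-1 = 3:
  s[X_1,X_1] = ((1.25)·(1.25) + (1.25)·(1.25) + (-2.75)·(-2.75) + (0.25)·(0.25)) / 3 = 10.75/3 = 3.5833
  s[X_1,X_2] = ((1.25)·(0.75) + (1.25)·(3.75) + (-2.75)·(-2.25) + (0.25)·(-2.25)) / 3 = 11.25/3 = 3.75
  s[X_2,X_2] = ((0.75)·(0.75) + (3.75)·(3.75) + (-2.25)·(-2.25) + (-2.25)·(-2.25)) / 3 = 24.75/3 = 8.25
  Sample standard deviations s_i = √(s[i,i]):
  s(X_1) = √(3.5833) = 1.893
  s(X_2) = √(8.25) = 2.8723

Step 3 — r_{ij} = s_{ij} / (s_i · s_j):
  r[X_1,X_1] = 1 (diagonal).
  r[X_1,X_2] = 3.75 / (1.893 · 2.8723) = 3.75 / 5.4371 = 0.6897
  r[X_2,X_2] = 1 (diagonal).

R is symmetric with unit diagonal. Assembling:

R = [[1, 0.6897],
 [0.6897, 1]]


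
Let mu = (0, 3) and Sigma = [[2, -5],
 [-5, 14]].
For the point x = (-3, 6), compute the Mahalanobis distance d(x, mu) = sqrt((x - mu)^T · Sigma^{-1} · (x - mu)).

Step 1 — centre the observation: (x - mu) = (-3, 3).

Step 2 — invert Sigma. det(Sigma) = 2·14 - (-5)² = 3.
  Sigma^{-1} = (1/det) · [[d, -b], [-b, a]] = [[4.6667, 1.6667],
 [1.6667, 0.6667]].

Step 3 — form the quadratic (x - mu)^T · Sigma^{-1} · (x - mu):
  Sigma^{-1} · (x - mu) = (-9, -3).
  (x - mu)^T · [Sigma^{-1} · (x - mu)] = (-3)·(-9) + (3)·(-3) = 18.

Step 4 — take square root: d = √(18) ≈ 4.2426.

d(x, mu) = √(18) ≈ 4.2426


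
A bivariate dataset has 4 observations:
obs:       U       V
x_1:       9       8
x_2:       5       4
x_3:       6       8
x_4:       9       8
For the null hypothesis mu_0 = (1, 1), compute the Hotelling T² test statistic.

Step 1 — sample mean vector:
  mean(U) = (9 + 5 + 6 + 9) / 4 = 29/4 = 7.25
  mean(V) = (8 + 4 + 8 + 8) / 4 = 28/4 = 7
  x̄ = (7.25, 7),  deviation x̄ - mu_0 = (7.25, 7) - (1, 1) = (6.25, 6).

Step 2 — sample covariance matrix, S[i,j] = (1/(n-1)) · Σ_k (x_{k,i} - mean_i) · (x_{k,j} - mean_j), divisor n-1 = 3:
  S[U,U] = ((1.75)·(1.75) + (-2.25)·(-2.25) + (-1.25)·(-1.25) + (1.75)·(1.75)) / 3 = 12.75/3 = 4.25
  S[U,V] = ((1.75)·(1) + (-2.25)·(-3) + (-1.25)·(1) + (1.75)·(1)) / 3 = 9/3 = 3
  S[V,V] = ((1)·(1) + (-3)·(-3) + (1)·(1) + (1)·(1)) / 3 = 12/3 = 4
  S = [[4.25, 3],
 [3, 4]].

Step 3 — invert S. det(S) = 4.25·4 - (3)² = 8.
  S^{-1} = (1/det) · [[d, -b], [-b, a]] = [[0.5, -0.375],
 [-0.375, 0.5312]].

Step 4 — quadratic form (x̄ - mu_0)^T · S^{-1} · (x̄ - mu_0):
  S^{-1} · (x̄ - mu_0) = (0.875, 0.8438),
  (x̄ - mu_0)^T · [...] = (6.25)·(0.875) + (6)·(0.8438) = 10.5313.

Step 5 — scale by n: T² = 4 · 10.5313 = 42.125.

T² ≈ 42.125


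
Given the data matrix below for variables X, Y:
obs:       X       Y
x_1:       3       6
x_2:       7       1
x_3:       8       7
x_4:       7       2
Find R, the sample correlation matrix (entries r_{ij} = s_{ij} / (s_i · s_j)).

Step 1 — column means:
  mean(X) = (3 + 7 + 8 + 7) / 4 = 25/4 = 6.25
  mean(Y) = (6 + 1 + 7 + 2) / 4 = 16/4 = 4

Step 2 — sample variances and covariances s[i,j] = (1/(n-1)) · Σ_k (x_{k,i} - mean_i) · (x_{k,j} - mean_j), with n-1 = 3:
  s[X,X] = ((-3.25)·(-3.25) + (0.75)·(0.75) + (1.75)·(1.75) + (0.75)·(0.75)) / 3 = 14.75/3 = 4.9167
  s[X,Y] = ((-3.25)·(2) + (0.75)·(-3) + (1.75)·(3) + (0.75)·(-2)) / 3 = -5/3 = -1.6667
  s[Y,Y] = ((2)·(2) + (-3)·(-3) + (3)·(3) + (-2)·(-2)) / 3 = 26/3 = 8.6667
  Sample standard deviations s_i = √(s[i,i]):
  s(X) = √(4.9167) = 2.2174
  s(Y) = √(8.6667) = 2.9439

Step 3 — r_{ij} = s_{ij} / (s_i · s_j):
  r[X,X] = 1 (diagonal).
  r[X,Y] = -1.6667 / (2.2174 · 2.9439) = -1.6667 / 6.5277 = -0.2553
  r[Y,Y] = 1 (diagonal).

R is symmetric with unit diagonal. Assembling:

R = [[1, -0.2553],
 [-0.2553, 1]]


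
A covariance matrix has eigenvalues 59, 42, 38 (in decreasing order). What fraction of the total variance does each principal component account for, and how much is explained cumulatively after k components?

Step 1 — total variance = trace(Sigma) = Σ λ_i = 59 + 42 + 38 = 139.

Step 2 — fraction explained by component i = λ_i / Σ λ:
  PC1: 59/139 = 0.4245
  PC2: 42/139 = 0.3022
  PC3: 38/139 = 0.2734

Step 3 — cumulative fraction after k components = (λ_1 + ... + λ_k) / Σ λ:
  k = 1: 59/139 = 0.4245
  k = 2: (59 + 42)/139 = 101/139 = 0.7266
  k = 3: (59 + 42 + 38)/139 = 139/139 = 1

Summary (fraction, with percent):

explained: PC1 0.4245 (42.45%), PC2 0.3022 (30.22%), PC3 0.2734 (27.34%);  cumulative: 0.4245, 0.7266, 1


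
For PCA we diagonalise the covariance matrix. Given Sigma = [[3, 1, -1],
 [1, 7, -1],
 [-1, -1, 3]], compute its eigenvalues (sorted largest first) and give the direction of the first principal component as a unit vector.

Step 1 — characteristic polynomial p(λ) = det(λI - Sigma) = λ³ - tr·λ² + c_1·λ - det, where tr = trace, c_1 = sum of the principal 2×2 minors, det = det(Sigma):
  tr = 3 + 7 + 3 = 13,
  c_1 = (3·7 - (1)²) + (3·3 - (-1)²) + (7·3 - (-1)²) = 20 + 8 + 20 = 48,
  det = 3·(7·3 - (-1)²) - (1)·((1)·3 - (-1)·(-1)) + (-1)·((1)·(-1) - 7·(-1)) = 3·(20) - (1)·(2) + (-1)·(6) = 52.
  So p(λ) = λ³ - 13λ² + 48λ - 52.
Step 2 — look for an integer root (rational root theorem: any rational root is an integer divisor of 52). Testing λ = 2:
  p(2) = 8 - 52 + 96 - 52 = 0  ✓
  Dividing out (λ - 2): p(λ) = (λ - 2)(λ² - 11λ + 26).
Step 3 — remaining eigenvalues from the quadratic λ² - 11λ + 26 = 0:
  Δ = 11² - 4·26 = 121 - 104 = 17,  λ = (11 ± √17)/2 = (11 ± 4.1231)/2 ≈ 7.5616 or 3.4384.
  Sorted: λ_1 = 7.5616,  λ_2 = 3.4384,  λ_3 = 2  (check: sum = 13 = tr ✓).

Step 4 — unit eigenvector for λ_1 ≈ 7.5616: v spans the null space of (Sigma - λ_1 I), whose rows are
  r_1 = (-4.5616, 1, -1),  r_2 = (1, -0.5616, -1),  r_3 = (-1, -1, -4.5616).
  v is orthogonal to every row, so take v ∝ r_1 × r_2 = ((1)·(-1) - (-1)·(-0.5616), (-1)·(1) - (-4.5616)·(-1), (-4.5616)·(-0.5616) - (1)·(1)) ≈ (-1.5616, -5.5616, 1.5616).
  Rescale (multiply by -1 so the first nonzero entry is positive): u = (1.5616, 5.5616, -1.5616).
  ||u|| = √((1.5616)² + (5.5616)² + (-1.5616)²) = √(35.8078) ≈ 5.984,  v_1 = u/||u|| ≈ (0.261, 0.9294, -0.261) (||v_1|| = 1).

λ_1 = 7.5616,  λ_2 = 3.4384,  λ_3 = 2;  v_1 ≈ (0.261, 0.9294, -0.261)


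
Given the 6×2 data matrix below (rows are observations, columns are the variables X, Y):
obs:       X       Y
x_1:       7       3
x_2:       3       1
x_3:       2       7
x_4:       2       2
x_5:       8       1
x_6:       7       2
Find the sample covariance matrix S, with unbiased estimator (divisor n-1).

Step 1 — column means:
  mean(X) = (7 + 3 + 2 + 2 + 8 + 7) / 6 = 29/6 = 4.8333
  mean(Y) = (3 + 1 + 7 + 2 + 1 + 2) / 6 = 16/6 = 2.6667

Step 2 — sample covariance S[i,j] = (1/(n-1)) · Σ_k (x_{k,i} - mean_i) · (x_{k,j} - mean_j), with n-1 = 5.
  S[X,X] = ((2.1667)·(2.1667) + (-1.8333)·(-1.8333) + (-2.8333)·(-2.8333) + (-2.8333)·(-2.8333) + (3.1667)·(3.1667) + (2.1667)·(2.1667)) / 5 = 38.8333/5 = 7.7667
  S[X,Y] = ((2.1667)·(0.3333) + (-1.8333)·(-1.6667) + (-2.8333)·(4.3333) + (-2.8333)·(-0.6667) + (3.1667)·(-1.6667) + (2.1667)·(-0.6667)) / 5 = -13.3333/5 = -2.6667
  S[Y,Y] = ((0.3333)·(0.3333) + (-1.6667)·(-1.6667) + (4.3333)·(4.3333) + (-0.6667)·(-0.6667) + (-1.6667)·(-1.6667) + (-0.6667)·(-0.6667)) / 5 = 25.3333/5 = 5.0667

S is symmetric (S[j,i] = S[i,j]). Assembling:

S = [[7.7667, -2.6667],
 [-2.6667, 5.0667]]


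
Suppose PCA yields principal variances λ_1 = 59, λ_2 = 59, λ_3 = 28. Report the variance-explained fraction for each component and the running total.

Step 1 — total variance = trace(Sigma) = Σ λ_i = 59 + 59 + 28 = 146.

Step 2 — fraction explained by component i = λ_i / Σ λ:
  PC1: 59/146 = 0.4041
  PC2: 59/146 = 0.4041
  PC3: 28/146 = 0.1918

Step 3 — cumulative fraction after k components = (λ_1 + ... + λ_k) / Σ λ:
  k = 1: 59/146 = 0.4041
  k = 2: (59 + 59)/146 = 118/146 = 0.8082
  k = 3: (59 + 59 + 28)/146 = 146/146 = 1

Summary (fraction, with percent):

explained: PC1 0.4041 (40.41%), PC2 0.4041 (40.41%), PC3 0.1918 (19.18%);  cumulative: 0.4041, 0.8082, 1


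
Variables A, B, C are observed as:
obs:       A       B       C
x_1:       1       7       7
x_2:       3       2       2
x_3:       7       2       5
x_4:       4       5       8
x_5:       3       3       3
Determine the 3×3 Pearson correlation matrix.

Step 1 — column means:
  mean(A) = (1 + 3 + 7 + 4 + 3) / 5 = 18/5 = 3.6
  mean(B) = (7 + 2 + 2 + 5 + 3) / 5 = 19/5 = 3.8
  mean(C) = (7 + 2 + 5 + 8 + 3) / 5 = 25/5 = 5

Step 2 — sample variances and covariances s[i,j] = (1/(n-1)) · Σ_k (x_{k,i} - mean_i) · (x_{k,j} - mean_j), with n-1 = 4:
  s[A,A] = ((-2.6)·(-2.6) + (-0.6)·(-0.6) + (3.4)·(3.4) + (0.4)·(0.4) + (-0.6)·(-0.6)) / 4 = 19.2/4 = 4.8
  s[A,B] = ((-2.6)·(3.2) + (-0.6)·(-1.8) + (3.4)·(-1.8) + (0.4)·(1.2) + (-0.6)·(-0.8)) / 4 = -12.4/4 = -3.1
  s[A,C] = ((-2.6)·(2) + (-0.6)·(-3) + (3.4)·(0) + (0.4)·(3) + (-0.6)·(-2)) / 4 = -1/4 = -0.25
  s[B,B] = ((3.2)·(3.2) + (-1.8)·(-1.8) + (-1.8)·(-1.8) + (1.2)·(1.2) + (-0.8)·(-0.8)) / 4 = 18.8/4 = 4.7
  s[B,C] = ((3.2)·(2) + (-1.8)·(-3) + (-1.8)·(0) + (1.2)·(3) + (-0.8)·(-2)) / 4 = 17/4 = 4.25
  s[C,C] = ((2)·(2) + (-3)·(-3) + (0)·(0) + (3)·(3) + (-2)·(-2)) / 4 = 26/4 = 6.5
  Sample standard deviations s_i = √(s[i,i]):
  s(A) = √(4.8) = 2.1909
  s(B) = √(4.7) = 2.1679
  s(C) = √(6.5) = 2.5495

Step 3 — r_{ij} = s_{ij} / (s_i · s_j):
  r[A,A] = 1 (diagonal).
  r[A,B] = -3.1 / (2.1909 · 2.1679) = -3.1 / 4.7497 = -0.6527
  r[A,C] = -0.25 / (2.1909 · 2.5495) = -0.25 / 5.5857 = -0.0448
  r[B,B] = 1 (diagonal).
  r[B,C] = 4.25 / (2.1679 · 2.5495) = 4.25 / 5.5272 = 0.7689
  r[C,C] = 1 (diagonal).

R is symmetric with unit diagonal. Assembling:

R = [[1, -0.6527, -0.0448],
 [-0.6527, 1, 0.7689],
 [-0.0448, 0.7689, 1]]


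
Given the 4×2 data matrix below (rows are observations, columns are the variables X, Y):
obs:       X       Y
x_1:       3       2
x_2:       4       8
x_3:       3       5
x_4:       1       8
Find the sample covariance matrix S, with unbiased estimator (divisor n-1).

Step 1 — column means:
  mean(X) = (3 + 4 + 3 + 1) / 4 = 11/4 = 2.75
  mean(Y) = (2 + 8 + 5 + 8) / 4 = 23/4 = 5.75

Step 2 — sample covariance S[i,j] = (1/(n-1)) · Σ_k (x_{k,i} - mean_i) · (x_{k,j} - mean_j), with n-1 = 3.
  S[X,X] = ((0.25)·(0.25) + (1.25)·(1.25) + (0.25)·(0.25) + (-1.75)·(-1.75)) / 3 = 4.75/3 = 1.5833
  S[X,Y] = ((0.25)·(-3.75) + (1.25)·(2.25) + (0.25)·(-0.75) + (-1.75)·(2.25)) / 3 = -2.25/3 = -0.75
  S[Y,Y] = ((-3.75)·(-3.75) + (2.25)·(2.25) + (-0.75)·(-0.75) + (2.25)·(2.25)) / 3 = 24.75/3 = 8.25

S is symmetric (S[j,i] = S[i,j]). Assembling:

S = [[1.5833, -0.75],
 [-0.75, 8.25]]


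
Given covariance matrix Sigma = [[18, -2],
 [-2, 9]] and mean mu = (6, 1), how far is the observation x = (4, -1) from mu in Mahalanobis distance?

Step 1 — centre the observation: (x - mu) = (-2, -2).

Step 2 — invert Sigma. det(Sigma) = 18·9 - (-2)² = 158.
  Sigma^{-1} = (1/det) · [[d, -b], [-b, a]] = [[0.057, 0.0127],
 [0.0127, 0.1139]].

Step 3 — form the quadratic (x - mu)^T · Sigma^{-1} · (x - mu):
  Sigma^{-1} · (x - mu) = (-0.1392, -0.2532).
  (x - mu)^T · [Sigma^{-1} · (x - mu)] = (-2)·(-0.1392) + (-2)·(-0.2532) = 0.7848.

Step 4 — take square root: d = √(0.7848) ≈ 0.8859.

d(x, mu) = √(0.7848) ≈ 0.8859


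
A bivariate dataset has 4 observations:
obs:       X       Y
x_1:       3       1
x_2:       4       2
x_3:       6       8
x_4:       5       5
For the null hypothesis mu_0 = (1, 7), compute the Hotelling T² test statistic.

Step 1 — sample mean vector:
  mean(X) = (3 + 4 + 6 + 5) / 4 = 18/4 = 4.5
  mean(Y) = (1 + 2 + 8 + 5) / 4 = 16/4 = 4
  x̄ = (4.5, 4),  deviation x̄ - mu_0 = (4.5, 4) - (1, 7) = (3.5, -3).

Step 2 — sample covariance matrix, S[i,j] = (1/(n-1)) · Σ_k (x_{k,i} - mean_i) · (x_{k,j} - mean_j), divisor n-1 = 3:
  S[X,X] = ((-1.5)·(-1.5) + (-0.5)·(-0.5) + (1.5)·(1.5) + (0.5)·(0.5)) / 3 = 5/3 = 1.6667
  S[X,Y] = ((-1.5)·(-3) + (-0.5)·(-2) + (1.5)·(4) + (0.5)·(1)) / 3 = 12/3 = 4
  S[Y,Y] = ((-3)·(-3) + (-2)·(-2) + (4)·(4) + (1)·(1)) / 3 = 30/3 = 10
  S = [[1.6667, 4],
 [4, 10]].

Step 3 — invert S. det(S) = 1.6667·10 - (4)² = 0.6667.
  S^{-1} = (1/det) · [[d, -b], [-b, a]] = [[15, -6],
 [-6, 2.5]].

Step 4 — quadratic form (x̄ - mu_0)^T · S^{-1} · (x̄ - mu_0):
  S^{-1} · (x̄ - mu_0) = (70.5, -28.5),
  (x̄ - mu_0)^T · [...] = (3.5)·(70.5) + (-3)·(-28.5) = 332.25.

Step 5 — scale by n: T² = 4 · 332.25 = 1329.

T² ≈ 1329


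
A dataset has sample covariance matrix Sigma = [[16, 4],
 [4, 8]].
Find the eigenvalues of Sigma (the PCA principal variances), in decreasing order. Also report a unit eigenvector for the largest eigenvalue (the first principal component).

Step 1 — characteristic polynomial of 2×2 Sigma:
  det(Sigma - λI) = λ² - trace · λ + det = 0.
  trace = 16 + 8 = 24, det = 16·8 - (4)² = 112.
Step 2 — discriminant:
  Δ = trace² - 4·det = 576 - 448 = 128.
Step 3 — eigenvalues:
  λ = (trace ± √Δ)/2 = (24 ± 11.3137)/2,
  λ_1 = 17.6569,  λ_2 = 6.3431.

Step 4 — unit eigenvector for λ_1: solve (Sigma - λ_1 I)v = 0. First row:
  (16 - 17.6569)·v_x + (4)·v_y = 0, i.e. (-1.6569)·v_x + (4)·v_y = 0,
  so v ∝ (b, λ_1 - a) = (4, 1.6569) = u.
  ||u|| = √((4)² + (1.6569)²) = √(18.7452) ≈ 4.3296,
  v_1 = u/||u|| ≈ (0.9239, 0.3827) (||v_1|| = 1).

λ_1 = 17.6569,  λ_2 = 6.3431;  v_1 ≈ (0.9239, 0.3827)


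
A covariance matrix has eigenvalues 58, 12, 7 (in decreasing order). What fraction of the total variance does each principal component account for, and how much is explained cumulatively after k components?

Step 1 — total variance = trace(Sigma) = Σ λ_i = 58 + 12 + 7 = 77.

Step 2 — fraction explained by component i = λ_i / Σ λ:
  PC1: 58/77 = 0.7532
  PC2: 12/77 = 0.1558
  PC3: 7/77 = 0.0909

Step 3 — cumulative fraction after k components = (λ_1 + ... + λ_k) / Σ λ:
  k = 1: 58/77 = 0.7532
  k = 2: (58 + 12)/77 = 70/77 = 0.9091
  k = 3: (58 + 12 + 7)/77 = 77/77 = 1

Summary (fraction, with percent):

explained: PC1 0.7532 (75.32%), PC2 0.1558 (15.58%), PC3 0.0909 (9.09%);  cumulative: 0.7532, 0.9091, 1


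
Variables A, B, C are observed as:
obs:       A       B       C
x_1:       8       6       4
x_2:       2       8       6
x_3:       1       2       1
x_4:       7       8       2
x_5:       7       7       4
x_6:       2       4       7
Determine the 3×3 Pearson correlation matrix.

Step 1 — column means:
  mean(A) = (8 + 2 + 1 + 7 + 7 + 2) / 6 = 27/6 = 4.5
  mean(B) = (6 + 8 + 2 + 8 + 7 + 4) / 6 = 35/6 = 5.8333
  mean(C) = (4 + 6 + 1 + 2 + 4 + 7) / 6 = 24/6 = 4

Step 2 — sample variances and covariances s[i,j] = (1/(n-1)) · Σ_k (x_{k,i} - mean_i) · (x_{k,j} - mean_j), with n-1 = 5:
  s[A,A] = ((3.5)·(3.5) + (-2.5)·(-2.5) + (-3.5)·(-3.5) + (2.5)·(2.5) + (2.5)·(2.5) + (-2.5)·(-2.5)) / 5 = 49.5/5 = 9.9
  s[A,B] = ((3.5)·(0.1667) + (-2.5)·(2.1667) + (-3.5)·(-3.8333) + (2.5)·(2.1667) + (2.5)·(1.1667) + (-2.5)·(-1.8333)) / 5 = 21.5/5 = 4.3
  s[A,C] = ((3.5)·(0) + (-2.5)·(2) + (-3.5)·(-3) + (2.5)·(-2) + (2.5)·(0) + (-2.5)·(3)) / 5 = -7/5 = -1.4
  s[B,B] = ((0.1667)·(0.1667) + (2.1667)·(2.1667) + (-3.8333)·(-3.8333) + (2.1667)·(2.1667) + (1.1667)·(1.1667) + (-1.8333)·(-1.8333)) / 5 = 28.8333/5 = 5.7667
  s[B,C] = ((0.1667)·(0) + (2.1667)·(2) + (-3.8333)·(-3) + (2.1667)·(-2) + (1.1667)·(0) + (-1.8333)·(3)) / 5 = 6/5 = 1.2
  s[C,C] = ((0)·(0) + (2)·(2) + (-3)·(-3) + (-2)·(-2) + (0)·(0) + (3)·(3)) / 5 = 26/5 = 5.2
  Sample standard deviations s_i = √(s[i,i]):
  s(A) = √(9.9) = 3.1464
  s(B) = √(5.7667) = 2.4014
  s(C) = √(5.2) = 2.2804

Step 3 — r_{ij} = s_{ij} / (s_i · s_j):
  r[A,A] = 1 (diagonal).
  r[A,B] = 4.3 / (3.1464 · 2.4014) = 4.3 / 7.5558 = 0.5691
  r[A,C] = -1.4 / (3.1464 · 2.2804) = -1.4 / 7.175 = -0.1951
  r[B,B] = 1 (diagonal).
  r[B,C] = 1.2 / (2.4014 · 2.2804) = 1.2 / 5.476 = 0.2191
  r[C,C] = 1 (diagonal).

R is symmetric with unit diagonal. Assembling:

R = [[1, 0.5691, -0.1951],
 [0.5691, 1, 0.2191],
 [-0.1951, 0.2191, 1]]


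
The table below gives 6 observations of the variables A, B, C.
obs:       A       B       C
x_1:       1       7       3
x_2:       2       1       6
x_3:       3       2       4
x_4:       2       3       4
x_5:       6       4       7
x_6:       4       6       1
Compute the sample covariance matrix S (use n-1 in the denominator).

Step 1 — column means:
  mean(A) = (1 + 2 + 3 + 2 + 6 + 4) / 6 = 18/6 = 3
  mean(B) = (7 + 1 + 2 + 3 + 4 + 6) / 6 = 23/6 = 3.8333
  mean(C) = (3 + 6 + 4 + 4 + 7 + 1) / 6 = 25/6 = 4.1667

Step 2 — sample covariance S[i,j] = (1/(n-1)) · Σ_k (x_{k,i} - mean_i) · (x_{k,j} - mean_j), with n-1 = 5.
  S[A,A] = ((-2)·(-2) + (-1)·(-1) + (0)·(0) + (-1)·(-1) + (3)·(3) + (1)·(1)) / 5 = 16/5 = 3.2
  S[A,B] = ((-2)·(3.1667) + (-1)·(-2.8333) + (0)·(-1.8333) + (-1)·(-0.8333) + (3)·(0.1667) + (1)·(2.1667)) / 5 = 0/5 = 0
  S[A,C] = ((-2)·(-1.1667) + (-1)·(1.8333) + (0)·(-0.1667) + (-1)·(-0.1667) + (3)·(2.8333) + (1)·(-3.1667)) / 5 = 6/5 = 1.2
  S[B,B] = ((3.1667)·(3.1667) + (-2.8333)·(-2.8333) + (-1.8333)·(-1.8333) + (-0.8333)·(-0.8333) + (0.1667)·(0.1667) + (2.1667)·(2.1667)) / 5 = 26.8333/5 = 5.3667
  S[B,C] = ((3.1667)·(-1.1667) + (-2.8333)·(1.8333) + (-1.8333)·(-0.1667) + (-0.8333)·(-0.1667) + (0.1667)·(2.8333) + (2.1667)·(-3.1667)) / 5 = -14.8333/5 = -2.9667
  S[C,C] = ((-1.1667)·(-1.1667) + (1.8333)·(1.8333) + (-0.1667)·(-0.1667) + (-0.1667)·(-0.1667) + (2.8333)·(2.8333) + (-3.1667)·(-3.1667)) / 5 = 22.8333/5 = 4.5667

S is symmetric (S[j,i] = S[i,j]). Assembling:

S = [[3.2, 0, 1.2],
 [0, 5.3667, -2.9667],
 [1.2, -2.9667, 4.5667]]


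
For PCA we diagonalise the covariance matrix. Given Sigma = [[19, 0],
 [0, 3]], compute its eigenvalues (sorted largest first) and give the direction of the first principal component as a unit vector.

Step 1 — characteristic polynomial of 2×2 Sigma:
  det(Sigma - λI) = λ² - trace · λ + det = 0.
  trace = 19 + 3 = 22, det = 19·3 - (0)² = 57.
Step 2 — discriminant:
  Δ = trace² - 4·det = 484 - 228 = 256.
Step 3 — eigenvalues:
  λ = (trace ± √Δ)/2 = (22 ± 16)/2,
  λ_1 = 19,  λ_2 = 3.

Step 4 — unit eigenvector for λ_1: Sigma is diagonal, so its eigenvectors are the coordinate axes. λ_1 = 19 is the diagonal entry on the first coordinate axis, hence
  v_1 = (1, 0) (||v_1|| = 1).

λ_1 = 19,  λ_2 = 3;  v_1 ≈ (1, 0)


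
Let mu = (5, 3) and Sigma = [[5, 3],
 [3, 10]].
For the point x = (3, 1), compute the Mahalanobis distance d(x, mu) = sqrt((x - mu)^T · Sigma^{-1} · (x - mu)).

Step 1 — centre the observation: (x - mu) = (-2, -2).

Step 2 — invert Sigma. det(Sigma) = 5·10 - (3)² = 41.
  Sigma^{-1} = (1/det) · [[d, -b], [-b, a]] = [[0.2439, -0.0732],
 [-0.0732, 0.122]].

Step 3 — form the quadratic (x - mu)^T · Sigma^{-1} · (x - mu):
  Sigma^{-1} · (x - mu) = (-0.3415, -0.0976).
  (x - mu)^T · [Sigma^{-1} · (x - mu)] = (-2)·(-0.3415) + (-2)·(-0.0976) = 0.878.

Step 4 — take square root: d = √(0.878) ≈ 0.937.

d(x, mu) = √(0.878) ≈ 0.937


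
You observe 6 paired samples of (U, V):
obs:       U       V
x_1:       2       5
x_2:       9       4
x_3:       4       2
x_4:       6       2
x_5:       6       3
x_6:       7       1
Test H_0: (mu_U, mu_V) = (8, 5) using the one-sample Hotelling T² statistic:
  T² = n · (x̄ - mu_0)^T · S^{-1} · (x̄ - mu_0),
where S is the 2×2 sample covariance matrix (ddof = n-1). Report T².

Step 1 — sample mean vector:
  mean(U) = (2 + 9 + 4 + 6 + 6 + 7) / 6 = 34/6 = 5.6667
  mean(V) = (5 + 4 + 2 + 2 + 3 + 1) / 6 = 17/6 = 2.8333
  x̄ = (5.6667, 2.8333),  deviation x̄ - mu_0 = (5.6667, 2.8333) - (8, 5) = (-2.3333, -2.1667).

Step 2 — sample covariance matrix, S[i,j] = (1/(n-1)) · Σ_k (x_{k,i} - mean_i) · (x_{k,j} - mean_j), divisor n-1 = 5:
  S[U,U] = ((-3.6667)·(-3.6667) + (3.3333)·(3.3333) + (-1.6667)·(-1.6667) + (0.3333)·(0.3333) + (0.3333)·(0.3333) + (1.3333)·(1.3333)) / 5 = 29.3333/5 = 5.8667
  S[U,V] = ((-3.6667)·(2.1667) + (3.3333)·(1.1667) + (-1.6667)·(-0.8333) + (0.3333)·(-0.8333) + (0.3333)·(0.1667) + (1.3333)·(-1.8333)) / 5 = -5.3333/5 = -1.0667
  S[V,V] = ((2.1667)·(2.1667) + (1.1667)·(1.1667) + (-0.8333)·(-0.8333) + (-0.8333)·(-0.8333) + (0.1667)·(0.1667) + (-1.8333)·(-1.8333)) / 5 = 10.8333/5 = 2.1667
  S = [[5.8667, -1.0667],
 [-1.0667, 2.1667]].

Step 3 — invert S. det(S) = 5.8667·2.1667 - (-1.0667)² = 11.5733.
  S^{-1} = (1/det) · [[d, -b], [-b, a]] = [[0.1872, 0.0922],
 [0.0922, 0.5069]].

Step 4 — quadratic form (x̄ - mu_0)^T · S^{-1} · (x̄ - mu_0):
  S^{-1} · (x̄ - mu_0) = (-0.6365, -1.3134),
  (x̄ - mu_0)^T · [...] = (-2.3333)·(-0.6365) + (-2.1667)·(-1.3134) = 4.3308.

Step 5 — scale by n: T² = 6 · 4.3308 = 25.985.

T² ≈ 25.985


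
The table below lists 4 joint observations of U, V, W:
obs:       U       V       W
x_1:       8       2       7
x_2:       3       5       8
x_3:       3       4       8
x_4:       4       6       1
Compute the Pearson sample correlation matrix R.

Step 1 — column means:
  mean(U) = (8 + 3 + 3 + 4) / 4 = 18/4 = 4.5
  mean(V) = (2 + 5 + 4 + 6) / 4 = 17/4 = 4.25
  mean(W) = (7 + 8 + 8 + 1) / 4 = 24/4 = 6

Step 2 — sample variances and covariances s[i,j] = (1/(n-1)) · Σ_k (x_{k,i} - mean_i) · (x_{k,j} - mean_j), with n-1 = 3:
  s[U,U] = ((3.5)·(3.5) + (-1.5)·(-1.5) + (-1.5)·(-1.5) + (-0.5)·(-0.5)) / 3 = 17/3 = 5.6667
  s[U,V] = ((3.5)·(-2.25) + (-1.5)·(0.75) + (-1.5)·(-0.25) + (-0.5)·(1.75)) / 3 = -9.5/3 = -3.1667
  s[U,W] = ((3.5)·(1) + (-1.5)·(2) + (-1.5)·(2) + (-0.5)·(-5)) / 3 = 0/3 = 0
  s[V,V] = ((-2.25)·(-2.25) + (0.75)·(0.75) + (-0.25)·(-0.25) + (1.75)·(1.75)) / 3 = 8.75/3 = 2.9167
  s[V,W] = ((-2.25)·(1) + (0.75)·(2) + (-0.25)·(2) + (1.75)·(-5)) / 3 = -10/3 = -3.3333
  s[W,W] = ((1)·(1) + (2)·(2) + (2)·(2) + (-5)·(-5)) / 3 = 34/3 = 11.3333
  Sample standard deviations s_i = √(s[i,i]):
  s(U) = √(5.6667) = 2.3805
  s(V) = √(2.9167) = 1.7078
  s(W) = √(11.3333) = 3.3665

Step 3 — r_{ij} = s_{ij} / (s_i · s_j):
  r[U,U] = 1 (diagonal).
  r[U,V] = -3.1667 / (2.3805 · 1.7078) = -3.1667 / 4.0654 = -0.7789
  r[U,W] = 0 / (2.3805 · 3.3665) = 0 / 8.0139 = 0
  r[V,V] = 1 (diagonal).
  r[V,W] = -3.3333 / (1.7078 · 3.3665) = -3.3333 / 5.7494 = -0.5798
  r[W,W] = 1 (diagonal).

R is symmetric with unit diagonal. Assembling:

R = [[1, -0.7789, 0],
 [-0.7789, 1, -0.5798],
 [0, -0.5798, 1]]


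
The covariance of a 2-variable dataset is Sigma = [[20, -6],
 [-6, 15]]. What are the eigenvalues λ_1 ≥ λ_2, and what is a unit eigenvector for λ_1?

Step 1 — characteristic polynomial of 2×2 Sigma:
  det(Sigma - λI) = λ² - trace · λ + det = 0.
  trace = 20 + 15 = 35, det = 20·15 - (-6)² = 264.
Step 2 — discriminant:
  Δ = trace² - 4·det = 1225 - 1056 = 169.
Step 3 — eigenvalues:
  λ = (trace ± √Δ)/2 = (35 ± 13)/2,
  λ_1 = 24,  λ_2 = 11.

Step 4 — unit eigenvector for λ_1: solve (Sigma - λ_1 I)v = 0. First row:
  (20 - 24)·v_x + (-6)·v_y = 0, i.e. (-4)·v_x + (-6)·v_y = 0,
  so v ∝ (b, λ_1 - a) = (-6, 4); multiply by -1 so the first entry is positive: u = (6, -4).
  ||u|| = √((6)² + (-4)²) = √(52) ≈ 7.2111,
  v_1 = u/||u|| ≈ (0.8321, -0.5547) (||v_1|| = 1).

λ_1 = 24,  λ_2 = 11;  v_1 ≈ (0.8321, -0.5547)


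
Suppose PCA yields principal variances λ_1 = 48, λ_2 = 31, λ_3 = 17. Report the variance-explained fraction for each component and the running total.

Step 1 — total variance = trace(Sigma) = Σ λ_i = 48 + 31 + 17 = 96.

Step 2 — fraction explained by component i = λ_i / Σ λ:
  PC1: 48/96 = 0.5
  PC2: 31/96 = 0.3229
  PC3: 17/96 = 0.1771

Step 3 — cumulative fraction after k components = (λ_1 + ... + λ_k) / Σ λ:
  k = 1: 48/96 = 0.5
  k = 2: (48 + 31)/96 = 79/96 = 0.8229
  k = 3: (48 + 31 + 17)/96 = 96/96 = 1

Summary (fraction, with percent):

explained: PC1 0.5 (50%), PC2 0.3229 (32.29%), PC3 0.1771 (17.71%);  cumulative: 0.5, 0.8229, 1


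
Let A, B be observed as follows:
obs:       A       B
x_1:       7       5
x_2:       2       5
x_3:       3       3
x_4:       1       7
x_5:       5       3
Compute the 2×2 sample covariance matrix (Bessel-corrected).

Step 1 — column means:
  mean(A) = (7 + 2 + 3 + 1 + 5) / 5 = 18/5 = 3.6
  mean(B) = (5 + 5 + 3 + 7 + 3) / 5 = 23/5 = 4.6

Step 2 — sample covariance S[i,j] = (1/(n-1)) · Σ_k (x_{k,i} - mean_i) · (x_{k,j} - mean_j), with n-1 = 4.
  S[A,A] = ((3.4)·(3.4) + (-1.6)·(-1.6) + (-0.6)·(-0.6) + (-2.6)·(-2.6) + (1.4)·(1.4)) / 4 = 23.2/4 = 5.8
  S[A,B] = ((3.4)·(0.4) + (-1.6)·(0.4) + (-0.6)·(-1.6) + (-2.6)·(2.4) + (1.4)·(-1.6)) / 4 = -6.8/4 = -1.7
  S[B,B] = ((0.4)·(0.4) + (0.4)·(0.4) + (-1.6)·(-1.6) + (2.4)·(2.4) + (-1.6)·(-1.6)) / 4 = 11.2/4 = 2.8

S is symmetric (S[j,i] = S[i,j]). Assembling:

S = [[5.8, -1.7],
 [-1.7, 2.8]]


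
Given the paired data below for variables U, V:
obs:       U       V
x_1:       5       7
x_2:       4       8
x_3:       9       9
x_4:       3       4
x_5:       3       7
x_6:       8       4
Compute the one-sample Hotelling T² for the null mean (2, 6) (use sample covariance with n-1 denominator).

Step 1 — sample mean vector:
  mean(U) = (5 + 4 + 9 + 3 + 3 + 8) / 6 = 32/6 = 5.3333
  mean(V) = (7 + 8 + 9 + 4 + 7 + 4) / 6 = 39/6 = 6.5
  x̄ = (5.3333, 6.5),  deviation x̄ - mu_0 = (5.3333, 6.5) - (2, 6) = (3.3333, 0.5).

Step 2 — sample covariance matrix, S[i,j] = (1/(n-1)) · Σ_k (x_{k,i} - mean_i) · (x_{k,j} - mean_j), divisor n-1 = 5:
  S[U,U] = ((-0.3333)·(-0.3333) + (-1.3333)·(-1.3333) + (3.6667)·(3.6667) + (-2.3333)·(-2.3333) + (-2.3333)·(-2.3333) + (2.6667)·(2.6667)) / 5 = 33.3333/5 = 6.6667
  S[U,V] = ((-0.3333)·(0.5) + (-1.3333)·(1.5) + (3.6667)·(2.5) + (-2.3333)·(-2.5) + (-2.3333)·(0.5) + (2.6667)·(-2.5)) / 5 = 5/5 = 1
  S[V,V] = ((0.5)·(0.5) + (1.5)·(1.5) + (2.5)·(2.5) + (-2.5)·(-2.5) + (0.5)·(0.5) + (-2.5)·(-2.5)) / 5 = 21.5/5 = 4.3
  S = [[6.6667, 1],
 [1, 4.3]].

Step 3 — invert S. det(S) = 6.6667·4.3 - (1)² = 27.6667.
  S^{-1} = (1/det) · [[d, -b], [-b, a]] = [[0.1554, -0.0361],
 [-0.0361, 0.241]].

Step 4 — quadratic form (x̄ - mu_0)^T · S^{-1} · (x̄ - mu_0):
  S^{-1} · (x̄ - mu_0) = (0.5, 0),
  (x̄ - mu_0)^T · [...] = (3.3333)·(0.5) + (0.5)·(0) = 1.6667.

Step 5 — scale by n: T² = 6 · 1.6667 = 10.

T² ≈ 10


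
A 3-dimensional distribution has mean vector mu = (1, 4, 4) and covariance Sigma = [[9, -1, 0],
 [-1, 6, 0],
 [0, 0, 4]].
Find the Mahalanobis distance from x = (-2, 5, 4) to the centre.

Step 1 — centre the observation: (x - mu) = (-3, 1, 0).

Step 2 — invert Sigma (cofactor / det for 3×3, or solve directly):
  Sigma^{-1} = [[0.1132, 0.0189, 0],
 [0.0189, 0.1698, 0],
 [0, 0, 0.25]].

Step 3 — form the quadratic (x - mu)^T · Sigma^{-1} · (x - mu):
  Sigma^{-1} · (x - mu) = (-0.3208, 0.1132, 0).
  (x - mu)^T · [Sigma^{-1} · (x - mu)] = (-3)·(-0.3208) + (1)·(0.1132) + (0)·(0) = 1.0755.

Step 4 — take square root: d = √(1.0755) ≈ 1.037.

d(x, mu) = √(1.0755) ≈ 1.037


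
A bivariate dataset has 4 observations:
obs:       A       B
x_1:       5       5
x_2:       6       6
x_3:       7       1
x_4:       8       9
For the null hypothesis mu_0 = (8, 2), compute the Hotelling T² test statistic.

Step 1 — sample mean vector:
  mean(A) = (5 + 6 + 7 + 8) / 4 = 26/4 = 6.5
  mean(B) = (5 + 6 + 1 + 9) / 4 = 21/4 = 5.25
  x̄ = (6.5, 5.25),  deviation x̄ - mu_0 = (6.5, 5.25) - (8, 2) = (-1.5, 3.25).

Step 2 — sample covariance matrix, S[i,j] = (1/(n-1)) · Σ_k (x_{k,i} - mean_i) · (x_{k,j} - mean_j), divisor n-1 = 3:
  S[A,A] = ((-1.5)·(-1.5) + (-0.5)·(-0.5) + (0.5)·(0.5) + (1.5)·(1.5)) / 3 = 5/3 = 1.6667
  S[A,B] = ((-1.5)·(-0.25) + (-0.5)·(0.75) + (0.5)·(-4.25) + (1.5)·(3.75)) / 3 = 3.5/3 = 1.1667
  S[B,B] = ((-0.25)·(-0.25) + (0.75)·(0.75) + (-4.25)·(-4.25) + (3.75)·(3.75)) / 3 = 32.75/3 = 10.9167
  S = [[1.6667, 1.1667],
 [1.1667, 10.9167]].

Step 3 — invert S. det(S) = 1.6667·10.9167 - (1.1667)² = 16.8333.
  S^{-1} = (1/det) · [[d, -b], [-b, a]] = [[0.6485, -0.0693],
 [-0.0693, 0.099]].

Step 4 — quadratic form (x̄ - mu_0)^T · S^{-1} · (x̄ - mu_0):
  S^{-1} · (x̄ - mu_0) = (-1.198, 0.4257),
  (x̄ - mu_0)^T · [...] = (-1.5)·(-1.198) + (3.25)·(0.4257) = 3.1807.

Step 5 — scale by n: T² = 4 · 3.1807 = 12.7228.

T² ≈ 12.7228


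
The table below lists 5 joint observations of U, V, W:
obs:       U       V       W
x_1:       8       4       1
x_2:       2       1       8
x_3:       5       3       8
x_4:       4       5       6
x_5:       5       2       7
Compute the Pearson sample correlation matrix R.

Step 1 — column means:
  mean(U) = (8 + 2 + 5 + 4 + 5) / 5 = 24/5 = 4.8
  mean(V) = (4 + 1 + 3 + 5 + 2) / 5 = 15/5 = 3
  mean(W) = (1 + 8 + 8 + 6 + 7) / 5 = 30/5 = 6

Step 2 — sample variances and covariances s[i,j] = (1/(n-1)) · Σ_k (x_{k,i} - mean_i) · (x_{k,j} - mean_j), with n-1 = 4:
  s[U,U] = ((3.2)·(3.2) + (-2.8)·(-2.8) + (0.2)·(0.2) + (-0.8)·(-0.8) + (0.2)·(0.2)) / 4 = 18.8/4 = 4.7
  s[U,V] = ((3.2)·(1) + (-2.8)·(-2) + (0.2)·(0) + (-0.8)·(2) + (0.2)·(-1)) / 4 = 7/4 = 1.75
  s[U,W] = ((3.2)·(-5) + (-2.8)·(2) + (0.2)·(2) + (-0.8)·(0) + (0.2)·(1)) / 4 = -21/4 = -5.25
  s[V,V] = ((1)·(1) + (-2)·(-2) + (0)·(0) + (2)·(2) + (-1)·(-1)) / 4 = 10/4 = 2.5
  s[V,W] = ((1)·(-5) + (-2)·(2) + (0)·(2) + (2)·(0) + (-1)·(1)) / 4 = -10/4 = -2.5
  s[W,W] = ((-5)·(-5) + (2)·(2) + (2)·(2) + (0)·(0) + (1)·(1)) / 4 = 34/4 = 8.5
  Sample standard deviations s_i = √(s[i,i]):
  s(U) = √(4.7) = 2.1679
  s(V) = √(2.5) = 1.5811
  s(W) = √(8.5) = 2.9155

Step 3 — r_{ij} = s_{ij} / (s_i · s_j):
  r[U,U] = 1 (diagonal).
  r[U,V] = 1.75 / (2.1679 · 1.5811) = 1.75 / 3.4278 = 0.5105
  r[U,W] = -5.25 / (2.1679 · 2.9155) = -5.25 / 6.3206 = -0.8306
  r[V,V] = 1 (diagonal).
  r[V,W] = -2.5 / (1.5811 · 2.9155) = -2.5 / 4.6098 = -0.5423
  r[W,W] = 1 (diagonal).

R is symmetric with unit diagonal. Assembling:

R = [[1, 0.5105, -0.8306],
 [0.5105, 1, -0.5423],
 [-0.8306, -0.5423, 1]]


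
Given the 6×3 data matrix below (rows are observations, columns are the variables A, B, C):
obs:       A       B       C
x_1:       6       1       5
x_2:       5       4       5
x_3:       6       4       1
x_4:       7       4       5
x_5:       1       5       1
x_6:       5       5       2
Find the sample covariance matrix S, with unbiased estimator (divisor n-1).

Step 1 — column means:
  mean(A) = (6 + 5 + 6 + 7 + 1 + 5) / 6 = 30/6 = 5
  mean(B) = (1 + 4 + 4 + 4 + 5 + 5) / 6 = 23/6 = 3.8333
  mean(C) = (5 + 5 + 1 + 5 + 1 + 2) / 6 = 19/6 = 3.1667

Step 2 — sample covariance S[i,j] = (1/(n-1)) · Σ_k (x_{k,i} - mean_i) · (x_{k,j} - mean_j), with n-1 = 5.
  S[A,A] = ((1)·(1) + (0)·(0) + (1)·(1) + (2)·(2) + (-4)·(-4) + (0)·(0)) / 5 = 22/5 = 4.4
  S[A,B] = ((1)·(-2.8333) + (0)·(0.1667) + (1)·(0.1667) + (2)·(0.1667) + (-4)·(1.1667) + (0)·(1.1667)) / 5 = -7/5 = -1.4
  S[A,C] = ((1)·(1.8333) + (0)·(1.8333) + (1)·(-2.1667) + (2)·(1.8333) + (-4)·(-2.1667) + (0)·(-1.1667)) / 5 = 12/5 = 2.4
  S[B,B] = ((-2.8333)·(-2.8333) + (0.1667)·(0.1667) + (0.1667)·(0.1667) + (0.1667)·(0.1667) + (1.1667)·(1.1667) + (1.1667)·(1.1667)) / 5 = 10.8333/5 = 2.1667
  S[B,C] = ((-2.8333)·(1.8333) + (0.1667)·(1.8333) + (0.1667)·(-2.1667) + (0.1667)·(1.8333) + (1.1667)·(-2.1667) + (1.1667)·(-1.1667)) / 5 = -8.8333/5 = -1.7667
  S[C,C] = ((1.8333)·(1.8333) + (1.8333)·(1.8333) + (-2.1667)·(-2.1667) + (1.8333)·(1.8333) + (-2.1667)·(-2.1667) + (-1.1667)·(-1.1667)) / 5 = 20.8333/5 = 4.1667

S is symmetric (S[j,i] = S[i,j]). Assembling:

S = [[4.4, -1.4, 2.4],
 [-1.4, 2.1667, -1.7667],
 [2.4, -1.7667, 4.1667]]


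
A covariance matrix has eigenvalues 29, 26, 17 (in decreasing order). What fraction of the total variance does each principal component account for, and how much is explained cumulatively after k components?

Step 1 — total variance = trace(Sigma) = Σ λ_i = 29 + 26 + 17 = 72.

Step 2 — fraction explained by component i = λ_i / Σ λ:
  PC1: 29/72 = 0.4028
  PC2: 26/72 = 0.3611
  PC3: 17/72 = 0.2361

Step 3 — cumulative fraction after k components = (λ_1 + ... + λ_k) / Σ λ:
  k = 1: 29/72 = 0.4028
  k = 2: (29 + 26)/72 = 55/72 = 0.7639
  k = 3: (29 + 26 + 17)/72 = 72/72 = 1

Summary (fraction, with percent):

explained: PC1 0.4028 (40.28%), PC2 0.3611 (36.11%), PC3 0.2361 (23.61%);  cumulative: 0.4028, 0.7639, 1


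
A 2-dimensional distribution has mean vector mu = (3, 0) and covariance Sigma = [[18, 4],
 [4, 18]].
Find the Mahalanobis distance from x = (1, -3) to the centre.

Step 1 — centre the observation: (x - mu) = (-2, -3).

Step 2 — invert Sigma. det(Sigma) = 18·18 - (4)² = 308.
  Sigma^{-1} = (1/det) · [[d, -b], [-b, a]] = [[0.0584, -0.013],
 [-0.013, 0.0584]].

Step 3 — form the quadratic (x - mu)^T · Sigma^{-1} · (x - mu):
  Sigma^{-1} · (x - mu) = (-0.0779, -0.1494).
  (x - mu)^T · [Sigma^{-1} · (x - mu)] = (-2)·(-0.0779) + (-3)·(-0.1494) = 0.6039.

Step 4 — take square root: d = √(0.6039) ≈ 0.7771.

d(x, mu) = √(0.6039) ≈ 0.7771


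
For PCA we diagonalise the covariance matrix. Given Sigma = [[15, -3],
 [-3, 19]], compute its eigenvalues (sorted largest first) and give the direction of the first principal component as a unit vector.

Step 1 — characteristic polynomial of 2×2 Sigma:
  det(Sigma - λI) = λ² - trace · λ + det = 0.
  trace = 15 + 19 = 34, det = 15·19 - (-3)² = 276.
Step 2 — discriminant:
  Δ = trace² - 4·det = 1156 - 1104 = 52.
Step 3 — eigenvalues:
  λ = (trace ± √Δ)/2 = (34 ± 7.2111)/2,
  λ_1 = 20.6056,  λ_2 = 13.3944.

Step 4 — unit eigenvector for λ_1: solve (Sigma - λ_1 I)v = 0. First row:
  (15 - 20.6056)·v_x + (-3)·v_y = 0, i.e. (-5.6056)·v_x + (-3)·v_y = 0,
  so v ∝ (b, λ_1 - a) = (-3, 5.6056); multiply by -1 so the first entry is positive: u = (3, -5.6056).
  ||u|| = √((3)² + (-5.6056)²) = √(40.4222) ≈ 6.3578,
  v_1 = u/||u|| ≈ (0.4719, -0.8817) (||v_1|| = 1).

λ_1 = 20.6056,  λ_2 = 13.3944;  v_1 ≈ (0.4719, -0.8817)


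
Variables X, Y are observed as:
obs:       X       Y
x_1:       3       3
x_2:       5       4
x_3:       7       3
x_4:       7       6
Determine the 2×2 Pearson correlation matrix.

Step 1 — column means:
  mean(X) = (3 + 5 + 7 + 7) / 4 = 22/4 = 5.5
  mean(Y) = (3 + 4 + 3 + 6) / 4 = 16/4 = 4

Step 2 — sample variances and covariances s[i,j] = (1/(n-1)) · Σ_k (x_{k,i} - mean_i) · (x_{k,j} - mean_j), with n-1 = 3:
  s[X,X] = ((-2.5)·(-2.5) + (-0.5)·(-0.5) + (1.5)·(1.5) + (1.5)·(1.5)) / 3 = 11/3 = 3.6667
  s[X,Y] = ((-2.5)·(-1) + (-0.5)·(0) + (1.5)·(-1) + (1.5)·(2)) / 3 = 4/3 = 1.3333
  s[Y,Y] = ((-1)·(-1) + (0)·(0) + (-1)·(-1) + (2)·(2)) / 3 = 6/3 = 2
  Sample standard deviations s_i = √(s[i,i]):
  s(X) = √(3.6667) = 1.9149
  s(Y) = √(2) = 1.4142

Step 3 — r_{ij} = s_{ij} / (s_i · s_j):
  r[X,X] = 1 (diagonal).
  r[X,Y] = 1.3333 / (1.9149 · 1.4142) = 1.3333 / 2.708 = 0.4924
  r[Y,Y] = 1 (diagonal).

R is symmetric with unit diagonal. Assembling:

R = [[1, 0.4924],
 [0.4924, 1]]
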